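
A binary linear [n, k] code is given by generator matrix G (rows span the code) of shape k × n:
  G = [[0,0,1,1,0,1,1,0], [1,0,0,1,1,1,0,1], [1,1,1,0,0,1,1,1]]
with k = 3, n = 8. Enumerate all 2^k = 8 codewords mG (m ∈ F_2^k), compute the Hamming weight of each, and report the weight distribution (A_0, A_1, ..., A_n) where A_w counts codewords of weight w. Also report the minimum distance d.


Weight distribution: A_0 = 1, A_3 = 1, A_4 = 2, A_5 = 3, A_6 = 1. Minimum distance d = 3.

Enumerate all 2^3 = 8 messages m ∈ F_2^3.
For each, compute codeword c = mG in F_2^8, then tally its weight.
  m = 000 → c = 00000000, weight = 0.
  m = 100 → c = 00110110, weight = 4.
  m = 010 → c = 10011101, weight = 5.
  m = 110 → c = 10101011, weight = 5.
  m = 001 → c = 11100111, weight = 6.
  m = 101 → c = 11010001, weight = 4.
  m = 011 → c = 01111010, weight = 5.
  m = 111 → c = 01001100, weight = 3.
Tally weights:
  weight 0: 1 codewords.
  weight 3: 1 codewords.
  weight 4: 2 codewords.
  weight 5: 3 codewords.
  weight 6: 1 codewords.
Minimum distance d = smallest w > 0 with A_w > 0 = 3.
Sanity: Σ A_w = 8 = 2^3 = 8 ✓.


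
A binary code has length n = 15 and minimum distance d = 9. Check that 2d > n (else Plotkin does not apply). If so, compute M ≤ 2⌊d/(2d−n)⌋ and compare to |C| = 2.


Plotkin bound M ≤ 6; given |C| = 2 ≤ bound (satisfied).

Check applicability: 2d = 18, n = 15.
2d − n = 3 > 0, so Plotkin applies.
Compute d/(2d−n) = 9/3 ≈ 3.0000.
⌊d/(2d−n)⌋ = 3.
Plotkin bound: M ≤ 2·3 = 6.
Given |C| = 2, check: satisfied.
This |C| is below the Plotkin bound.


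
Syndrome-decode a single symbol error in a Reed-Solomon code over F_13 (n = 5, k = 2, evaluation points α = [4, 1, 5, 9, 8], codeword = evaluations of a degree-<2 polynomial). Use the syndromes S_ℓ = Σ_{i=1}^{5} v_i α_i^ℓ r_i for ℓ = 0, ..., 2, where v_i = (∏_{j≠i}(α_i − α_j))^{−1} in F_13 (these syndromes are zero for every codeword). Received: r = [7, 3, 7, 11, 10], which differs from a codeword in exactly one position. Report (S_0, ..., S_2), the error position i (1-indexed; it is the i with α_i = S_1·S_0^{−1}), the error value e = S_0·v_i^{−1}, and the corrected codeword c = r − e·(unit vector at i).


S = (8, 6, 11), error at position 1, error magnitude e = 1, c = [6, 3, 7, 11, 10].

Step 1: column multipliers v_i = (∏_{j≠i}(α_i − α_j))^{−1} mod 13.
  i = 1 (α = 4): (4−1)(4−5)(4−9)(4−8) = 3·(−1)·(−5)·(−4) = −60 ≡ 5, so v_1 = 5^{−1} = 8 (mod 13).
  i = 2 (α = 1): (1−4)(1−5)(1−9)(1−8) = (−3)·(−4)·(−8)·(−7) = 672 ≡ 9, so v_2 = 9^{−1} = 3 (mod 13).
  i = 3 (α = 5): (5−4)(5−1)(5−9)(5−8) = 1·4·(−4)·(−3) = 48 ≡ 9, so v_3 = 9^{−1} = 3 (mod 13).
  i = 4 (α = 9): (9−4)(9−1)(9−5)(9−8) = 5·8·4·1 = 160 ≡ 4, so v_4 = 4^{−1} = 10 (mod 13).
  i = 5 (α = 8): (8−4)(8−1)(8−5)(8−9) = 4·7·3·(−1) = −84 ≡ 7, so v_5 = 7^{−1} = 2 (mod 13).
  v = [8, 3, 3, 10, 2].
Step 2: syndromes of r = [7, 3, 7, 11, 10] (all sums mod 13).
  S_0 = Σ v_i r_i = 8·7 + 3·3 + 3·7 + 10·11 + 2·10 = 216 ≡ 8.
  S_1 = Σ v_i α_i r_i = 8·4·7 + 3·1·3 + 3·5·7 + 10·9·11 + 2·8·10 = 1488 ≡ 6.
  α_i^2 mod 13 = [3, 1, 12, 3, 12].
  S_2 = Σ v_i α_i^2 r_i = 8·3·7 + 3·1·3 + 3·12·7 + 10·3·11 + 2·12·10 = 999 ≡ 11.
  S = (8, 6, 11) ≠ 0, so r is not a codeword (an error is present).
Step 3: locate the error. For a single error e at position i, S_ℓ = v_i·e·α_i^ℓ, so α_err = S_1/S_0.
  S_0^{−1} = 8^{−1} = 5 (mod 13), so α_err = 6·5 = 30 ≡ 4 = α_1. Error position i = 1.
  Consistency check: S_2/S_1 = 11·11 = 121 ≡ 4 = α_err ✓ (single-error assumption holds).
Step 4: error magnitude e = S_0/v_1 = S_0·∏_{j≠1}(α_1 − α_j) = 8·5 = 40 ≡ 1 (mod 13).
Step 5: correct position 1: c_1 = r_1 − e = 7 − 1 ≡ 6 (mod 13). Hence c = [6, 3, 7, 11, 10].
  Check: interpolating c through the α_i gives m(x) = 2 + 1·x (degree < 2) with m(α_i) = c_i for every i, so c is indeed a codeword.


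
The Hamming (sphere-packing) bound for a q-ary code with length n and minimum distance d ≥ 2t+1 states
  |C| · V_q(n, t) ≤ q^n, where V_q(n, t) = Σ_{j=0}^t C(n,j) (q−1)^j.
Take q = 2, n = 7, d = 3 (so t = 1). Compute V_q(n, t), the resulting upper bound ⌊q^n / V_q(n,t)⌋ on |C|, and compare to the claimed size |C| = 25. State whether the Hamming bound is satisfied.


V_q(n, t) = 8, q^n = 128, Hamming bound = 16, |C| = 25 > bound (violated).

Step 1: Compute V_q(n, t) = Σ_{j=0}^1 C(n, j) (q−1)^j.
  j = 0: C(7,0)·(1)^0 = 1·1 = 1.
  j = 1: C(7,1)·(1)^1 = 7·1 = 7.
  V_q(n, t) = 1 + 7 = 8.
Step 2: q^n = 2^7 = 128.
Step 3: Hamming bound ⌊q^n / V_q(n,t)⌋ = ⌊128/8⌋ = 16.
Step 4: Compare |C| = 25 to 16: violated.
The claimed |C| lies above the Hamming bound, so no 2-ary code of length 7 with d ≥ 3 can have 25 codewords.


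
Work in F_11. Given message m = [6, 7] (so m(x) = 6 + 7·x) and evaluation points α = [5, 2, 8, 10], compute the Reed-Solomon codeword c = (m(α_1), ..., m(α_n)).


c = [8, 9, 7, 10]

Message polynomial: m(x) = 6 + 7·x (mod 11).
For each evaluation point α_i, compute m(α_i) mod 11:
  α_1 = 5: Horner steps 7 → 8, so m(5) = 8.
  α_2 = 2: Horner steps 7 → 9, so m(2) = 9.
  α_3 = 8: Horner steps 7 → 7, so m(8) = 7.
  α_4 = 10: Horner steps 7 → 10, so m(10) = 10.
Codeword c = [8, 9, 7, 10] ∈ F_11^4.


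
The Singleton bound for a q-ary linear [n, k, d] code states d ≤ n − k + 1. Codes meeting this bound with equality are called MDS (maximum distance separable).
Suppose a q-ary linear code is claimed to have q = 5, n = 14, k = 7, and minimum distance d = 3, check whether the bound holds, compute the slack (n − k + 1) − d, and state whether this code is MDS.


Singleton RHS = n − k + 1 = 8, slack = 5, bound satisfied, not MDS.

Singleton bound: d ≤ n − k + 1.
Here n = 14, k = 7, so n − k + 1 = 8.
Given d = 3, check d ≤ 8: YES.
Slack = (n − k + 1) − d = 5.
The code is NOT MDS (slack = 5 > 0).
Description: the claimed parameters are [14, 7, 3]_5; such a code would be non-MDS.


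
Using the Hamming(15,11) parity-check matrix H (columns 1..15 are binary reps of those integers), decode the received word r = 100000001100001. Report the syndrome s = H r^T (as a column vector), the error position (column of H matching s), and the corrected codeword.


s = (1, 1, 0, 1)^T, error position = 13, corrected codeword c = 100000001100101

Compute s = H r^T mod 2 one row at a time:
  s_1 = 0 + 1 + 1 + 0 + 0 + 0 + 0 + 1 = 3 ≡ 1 (mod 2).
  s_2 = 0 + 0 + 0 + 0 + 0 + 0 + 0 + 1 = 1 ≡ 1 (mod 2).
  s_3 = 0 + 0 + 0 + 0 + 1 + 0 + 0 + 1 = 2 ≡ 0 (mod 2).
  s_4 = 1 + 0 + 0 + 0 + 1 + 0 + 0 + 1 = 3 ≡ 1 (mod 2).
s = (1, 1, 0, 1)^T — this equals column 13 of H (binary 1101), so error is at position 13.
Correct: flip bit 13 of r = 100000001100001 to get c = 100000001100101.


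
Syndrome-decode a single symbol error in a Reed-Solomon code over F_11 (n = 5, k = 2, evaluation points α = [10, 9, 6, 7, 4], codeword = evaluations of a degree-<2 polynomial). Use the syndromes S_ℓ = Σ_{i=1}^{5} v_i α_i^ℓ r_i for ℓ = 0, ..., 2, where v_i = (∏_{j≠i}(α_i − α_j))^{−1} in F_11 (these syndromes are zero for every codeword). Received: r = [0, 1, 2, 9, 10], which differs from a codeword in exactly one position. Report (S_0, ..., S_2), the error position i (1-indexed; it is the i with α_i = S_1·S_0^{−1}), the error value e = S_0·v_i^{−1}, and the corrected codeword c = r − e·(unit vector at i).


S = (6, 5, 6), error at position 1, error magnitude e = 3, c = [8, 1, 2, 9, 10].

Step 1: column multipliers v_i = (∏_{j≠i}(α_i − α_j))^{−1} mod 11.
  i = 1 (α = 10): (10−9)(10−6)(10−7)(10−4) = 1·4·3·6 = 72 ≡ 6, so v_1 = 6^{−1} = 2 (mod 11).
  i = 2 (α = 9): (9−10)(9−6)(9−7)(9−4) = (−1)·3·2·5 = −30 ≡ 3, so v_2 = 3^{−1} = 4 (mod 11).
  i = 3 (α = 6): (6−10)(6−9)(6−7)(6−4) = (−4)·(−3)·(−1)·2 = −24 ≡ 9, so v_3 = 9^{−1} = 5 (mod 11).
  i = 4 (α = 7): (7−10)(7−9)(7−6)(7−4) = (−3)·(−2)·1·3 = 18 ≡ 7, so v_4 = 7^{−1} = 8 (mod 11).
  i = 5 (α = 4): (4−10)(4−9)(4−6)(4−7) = (−6)·(−5)·(−2)·(−3) = 180 ≡ 4, so v_5 = 4^{−1} = 3 (mod 11).
  v = [2, 4, 5, 8, 3].
Step 2: syndromes of r = [0, 1, 2, 9, 10] (all sums mod 11).
  S_0 = Σ v_i r_i = 2·0 + 4·1 + 5·2 + 8·9 + 3·10 = 116 ≡ 6.
  S_1 = Σ v_i α_i r_i = 2·10·0 + 4·9·1 + 5·6·2 + 8·7·9 + 3·4·10 = 720 ≡ 5.
  α_i^2 mod 11 = [1, 4, 3, 5, 5].
  S_2 = Σ v_i α_i^2 r_i = 2·1·0 + 4·4·1 + 5·3·2 + 8·5·9 + 3·5·10 = 556 ≡ 6.
  S = (6, 5, 6) ≠ 0, so r is not a codeword (an error is present).
Step 3: locate the error. For a single error e at position i, S_ℓ = v_i·e·α_i^ℓ, so α_err = S_1/S_0.
  S_0^{−1} = 6^{−1} = 2 (mod 11), so α_err = 5·2 = 10 ≡ 10 = α_1. Error position i = 1.
  Consistency check: S_2/S_1 = 6·9 = 54 ≡ 10 = α_err ✓ (single-error assumption holds).
Step 4: error magnitude e = S_0/v_1 = S_0·∏_{j≠1}(α_1 − α_j) = 6·6 = 36 ≡ 3 (mod 11).
Step 5: correct position 1: c_1 = r_1 − e = 0 − 3 ≡ 8 (mod 11). Hence c = [8, 1, 2, 9, 10].
  Check: interpolating c through the α_i gives m(x) = 4 + 7·x (degree < 2) with m(α_i) = c_i for every i, so c is indeed a codeword.


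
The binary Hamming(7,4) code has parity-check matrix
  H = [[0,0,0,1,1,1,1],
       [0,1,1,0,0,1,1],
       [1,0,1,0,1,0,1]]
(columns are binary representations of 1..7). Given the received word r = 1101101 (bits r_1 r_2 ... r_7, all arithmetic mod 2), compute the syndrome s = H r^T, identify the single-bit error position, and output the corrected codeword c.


s = (1, 0, 1)^T, error position = 5, corrected codeword c = 1101001

Compute s = H r^T mod 2 one row at a time:
  s_1 = 1 + 1 + 0 + 1 = 3 ≡ 1 (mod 2).
  s_2 = 1 + 0 + 0 + 1 = 2 ≡ 0 (mod 2).
  s_3 = 1 + 0 + 1 + 1 = 3 ≡ 1 (mod 2).
s = (1, 0, 1)^T — this equals column 5 of H (binary 101), so error is at position 5.
Correct: flip bit 5 of r = 1101101 to get c = 1101001.


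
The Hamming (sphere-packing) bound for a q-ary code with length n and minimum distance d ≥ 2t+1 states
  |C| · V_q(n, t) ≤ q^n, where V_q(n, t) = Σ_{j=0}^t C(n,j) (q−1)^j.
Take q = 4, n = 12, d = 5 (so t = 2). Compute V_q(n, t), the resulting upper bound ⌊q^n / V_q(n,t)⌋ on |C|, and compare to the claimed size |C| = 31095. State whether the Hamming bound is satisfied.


V_q(n, t) = 631, q^n = 16777216, Hamming bound = 26588, |C| = 31095 > bound (violated).

Step 1: Compute V_q(n, t) = Σ_{j=0}^2 C(n, j) (q−1)^j.
  j = 0: C(12,0)·(3)^0 = 1·1 = 1.
  j = 1: C(12,1)·(3)^1 = 12·3 = 36.
  j = 2: C(12,2)·(3)^2 = 66·9 = 594.
  V_q(n, t) = 1 + 36 + 594 = 631.
Step 2: q^n = 4^12 = 16777216.
Step 3: Hamming bound ⌊q^n / V_q(n,t)⌋ = ⌊16777216/631⌋ = 26588.
Step 4: Compare |C| = 31095 to 26588: violated.
The claimed |C| lies above the Hamming bound, so no 4-ary code of length 12 with d ≥ 5 can have 31095 codewords.


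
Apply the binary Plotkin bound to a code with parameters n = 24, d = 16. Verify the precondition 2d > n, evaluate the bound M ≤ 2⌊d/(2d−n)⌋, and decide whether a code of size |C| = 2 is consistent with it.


Plotkin bound M ≤ 4; given |C| = 2 ≤ bound (satisfied).

Check applicability: 2d = 32, n = 24.
2d − n = 8 > 0, so Plotkin applies.
Compute d/(2d−n) = 16/8 ≈ 2.0000.
⌊d/(2d−n)⌋ = 2.
Plotkin bound: M ≤ 2·2 = 4.
Given |C| = 2, check: satisfied.
This |C| is below the Plotkin bound.


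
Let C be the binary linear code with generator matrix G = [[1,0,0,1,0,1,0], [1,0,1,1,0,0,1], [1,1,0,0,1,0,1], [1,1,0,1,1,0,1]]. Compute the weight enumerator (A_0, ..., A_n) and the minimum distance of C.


Weight distribution: A_0 = 1, A_1 = 1, A_2 = 1, A_3 = 4, A_4 = 5, A_5 = 3, A_6 = 1. Minimum distance d = 1.

Enumerate all 2^4 = 16 messages m ∈ F_2^4.
For each, compute codeword c = mG in F_2^7, then tally its weight.
  m = 0000 → c = 0000000, weight = 0.
  m = 1000 → c = 1001010, weight = 3.
  m = 0100 → c = 1011001, weight = 4.
  m = 1100 → c = 0010011, weight = 3.
  m = 0010 → c = 1100101, weight = 4.
  m = 1010 → c = 0101111, weight = 5.
  m = 0110 → c = 0111100, weight = 4.
  m = 1110 → c = 1110110, weight = 5.
  m = 0001 → c = 1101101, weight = 5.
  m = 1001 → c = 0100111, weight = 4.
  m = 0101 → c = 0110100, weight = 3.
  m = 1101 → c = 1111110, weight = 6.
  m = 0011 → c = 0001000, weight = 1.
  m = 1011 → c = 1000010, weight = 2.
  m = 0111 → c = 1010001, weight = 3.
  m = 1111 → c = 0011011, weight = 4.
Tally weights:
  weight 0: 1 codewords.
  weight 1: 1 codewords.
  weight 2: 1 codewords.
  weight 3: 4 codewords.
  weight 4: 5 codewords.
  weight 5: 3 codewords.
  weight 6: 1 codewords.
Minimum distance d = smallest w > 0 with A_w > 0 = 1.
Sanity: Σ A_w = 16 = 2^4 = 16 ✓.


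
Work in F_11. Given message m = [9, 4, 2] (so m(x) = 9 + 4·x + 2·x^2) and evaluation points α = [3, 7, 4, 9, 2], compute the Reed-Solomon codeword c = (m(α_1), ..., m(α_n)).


c = [6, 3, 2, 9, 3]

Message polynomial: m(x) = 9 + 4·x + 2·x^2 (mod 11).
For each evaluation point α_i, compute m(α_i) mod 11:
  α_1 = 3: Horner steps 2 → 10 → 6, so m(3) = 6.
  α_2 = 7: Horner steps 2 → 7 → 3, so m(7) = 3.
  α_3 = 4: Horner steps 2 → 1 → 2, so m(4) = 2.
  α_4 = 9: Horner steps 2 → 0 → 9, so m(9) = 9.
  α_5 = 2: Horner steps 2 → 8 → 3, so m(2) = 3.
Codeword c = [6, 3, 2, 9, 3] ∈ F_11^5.


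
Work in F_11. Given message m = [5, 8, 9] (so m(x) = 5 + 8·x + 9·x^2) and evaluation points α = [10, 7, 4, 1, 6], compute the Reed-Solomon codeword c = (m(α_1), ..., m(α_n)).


c = [6, 7, 5, 0, 3]

Message polynomial: m(x) = 5 + 8·x + 9·x^2 (mod 11).
For each evaluation point α_i, compute m(α_i) mod 11:
  α_1 = 10: Horner steps 9 → 10 → 6, so m(10) = 6.
  α_2 = 7: Horner steps 9 → 5 → 7, so m(7) = 7.
  α_3 = 4: Horner steps 9 → 0 → 5, so m(4) = 5.
  α_4 = 1: Horner steps 9 → 6 → 0, so m(1) = 0.
  α_5 = 6: Horner steps 9 → 7 → 3, so m(6) = 3.
Codeword c = [6, 7, 5, 0, 3] ∈ F_11^5.


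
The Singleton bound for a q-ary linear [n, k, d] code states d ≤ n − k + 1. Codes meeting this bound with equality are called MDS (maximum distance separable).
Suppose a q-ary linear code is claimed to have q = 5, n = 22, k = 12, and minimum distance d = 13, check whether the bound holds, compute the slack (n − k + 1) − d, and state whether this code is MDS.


Singleton RHS = n − k + 1 = 11, slack = -2, bound violated (no such code; not MDS).

Singleton bound: d ≤ n − k + 1.
Here n = 22, k = 12, so n − k + 1 = 11.
Given d = 13, check d ≤ 11: NO.
Slack = (n − k + 1) − d = -2.
The slack is negative: d = 13 exceeds n − k + 1 = 11 by 2, so the Singleton bound is violated and no linear [22, 12, 13]_5 code can exist. In particular it is not MDS (MDS requires d = n − k + 1 exactly).
Description: the claimed parameters are [22, 12, 13]_5; such a code would be impossible (violates the Singleton bound).


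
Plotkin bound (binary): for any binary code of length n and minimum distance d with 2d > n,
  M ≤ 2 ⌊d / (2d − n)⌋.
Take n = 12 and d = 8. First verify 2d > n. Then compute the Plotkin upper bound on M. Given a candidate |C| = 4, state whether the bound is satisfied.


Plotkin bound M ≤ 4; given |C| = 4 ≤ bound (satisfied).

Check applicability: 2d = 16, n = 12.
2d − n = 4 > 0, so Plotkin applies.
Compute d/(2d−n) = 8/4 ≈ 2.0000.
⌊d/(2d−n)⌋ = 2.
Plotkin bound: M ≤ 2·2 = 4.
Given |C| = 4, check: satisfied.
This |C| is at the Plotkin bound.


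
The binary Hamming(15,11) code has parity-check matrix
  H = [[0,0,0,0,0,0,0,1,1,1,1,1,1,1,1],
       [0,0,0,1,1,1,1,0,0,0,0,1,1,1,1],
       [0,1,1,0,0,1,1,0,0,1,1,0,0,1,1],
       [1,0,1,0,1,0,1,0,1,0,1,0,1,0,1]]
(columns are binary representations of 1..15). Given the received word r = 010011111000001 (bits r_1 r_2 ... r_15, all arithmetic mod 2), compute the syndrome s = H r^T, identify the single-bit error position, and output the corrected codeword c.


s = (1, 0, 0, 0)^T, error position = 8, corrected codeword c = 010011101000001

Compute s = H r^T mod 2 one row at a time:
  s_1 = 1 + 1 + 0 + 0 + 0 + 0 + 0 + 1 = 3 ≡ 1 (mod 2).
  s_2 = 0 + 1 + 1 + 1 + 0 + 0 + 0 + 1 = 4 ≡ 0 (mod 2).
  s_3 = 1 + 0 + 1 + 1 + 0 + 0 + 0 + 1 = 4 ≡ 0 (mod 2).
  s_4 = 0 + 0 + 1 + 1 + 1 + 0 + 0 + 1 = 4 ≡ 0 (mod 2).
s = (1, 0, 0, 0)^T — this equals column 8 of H (binary 1000), so error is at position 8.
Correct: flip bit 8 of r = 010011111000001 to get c = 010011101000001.


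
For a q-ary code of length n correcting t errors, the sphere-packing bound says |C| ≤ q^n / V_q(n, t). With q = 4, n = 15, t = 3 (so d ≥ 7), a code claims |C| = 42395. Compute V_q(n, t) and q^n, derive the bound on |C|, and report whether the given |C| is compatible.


V_q(n, t) = 13276, q^n = 1073741824, Hamming bound = 80878, |C| = 42395 ≤ bound (satisfied).

Step 1: Compute V_q(n, t) = Σ_{j=0}^3 C(n, j) (q−1)^j.
  j = 0: C(15,0)·(3)^0 = 1·1 = 1.
  j = 1: C(15,1)·(3)^1 = 15·3 = 45.
  j = 2: C(15,2)·(3)^2 = 105·9 = 945.
  j = 3: C(15,3)·(3)^3 = 455·27 = 12285.
  V_q(n, t) = 1 + 45 + 945 + 12285 = 13276.
Step 2: q^n = 4^15 = 1073741824.
Step 3: Hamming bound ⌊q^n / V_q(n,t)⌋ = ⌊1073741824/13276⌋ = 80878.
Step 4: Compare |C| = 42395 to 80878: satisfied.
The claimed |C| lies below the Hamming bound.


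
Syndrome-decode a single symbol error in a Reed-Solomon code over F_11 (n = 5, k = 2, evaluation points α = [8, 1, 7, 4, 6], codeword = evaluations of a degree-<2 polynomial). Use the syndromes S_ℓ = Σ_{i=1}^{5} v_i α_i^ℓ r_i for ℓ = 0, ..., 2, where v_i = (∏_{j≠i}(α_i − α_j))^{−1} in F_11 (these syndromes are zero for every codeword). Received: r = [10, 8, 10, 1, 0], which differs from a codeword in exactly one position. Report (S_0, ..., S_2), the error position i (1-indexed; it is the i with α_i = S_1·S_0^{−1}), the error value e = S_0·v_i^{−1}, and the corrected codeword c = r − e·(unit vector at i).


S = (4, 6, 9), error at position 3, error magnitude e = 5, c = [10, 8, 5, 1, 0].

Step 1: column multipliers v_i = (∏_{j≠i}(α_i − α_j))^{−1} mod 11.
  i = 1 (α = 8): (8−1)(8−7)(8−4)(8−6) = 7·1·4·2 = 56 ≡ 1, so v_1 = 1^{−1} = 1 (mod 11).
  i = 2 (α = 1): (1−8)(1−7)(1−4)(1−6) = (−7)·(−6)·(−3)·(−5) = 630 ≡ 3, so v_2 = 3^{−1} = 4 (mod 11).
  i = 3 (α = 7): (7−8)(7−1)(7−4)(7−6) = (−1)·6·3·1 = −18 ≡ 4, so v_3 = 4^{−1} = 3 (mod 11).
  i = 4 (α = 4): (4−8)(4−1)(4−7)(4−6) = (−4)·3·(−3)·(−2) = −72 ≡ 5, so v_4 = 5^{−1} = 9 (mod 11).
  i = 5 (α = 6): (6−8)(6−1)(6−7)(6−4) = (−2)·5·(−1)·2 = 20 ≡ 9, so v_5 = 9^{−1} = 5 (mod 11).
  v = [1, 4, 3, 9, 5].
Step 2: syndromes of r = [10, 8, 10, 1, 0] (all sums mod 11).
  S_0 = Σ v_i r_i = 1·10 + 4·8 + 3·10 + 9·1 + 5·0 = 81 ≡ 4.
  S_1 = Σ v_i α_i r_i = 1·8·10 + 4·1·8 + 3·7·10 + 9·4·1 + 5·6·0 = 358 ≡ 6.
  α_i^2 mod 11 = [9, 1, 5, 5, 3].
  S_2 = Σ v_i α_i^2 r_i = 1·9·10 + 4·1·8 + 3·5·10 + 9·5·1 + 5·3·0 = 317 ≡ 9.
  S = (4, 6, 9) ≠ 0, so r is not a codeword (an error is present).
Step 3: locate the error. For a single error e at position i, S_ℓ = v_i·e·α_i^ℓ, so α_err = S_1/S_0.
  S_0^{−1} = 4^{−1} = 3 (mod 11), so α_err = 6·3 = 18 ≡ 7 = α_3. Error position i = 3.
  Consistency check: S_2/S_1 = 9·2 = 18 ≡ 7 = α_err ✓ (single-error assumption holds).
Step 4: error magnitude e = S_0/v_3 = S_0·∏_{j≠3}(α_3 − α_j) = 4·4 = 16 ≡ 5 (mod 11).
Step 5: correct position 3: c_3 = r_3 − e = 10 − 5 ≡ 5 (mod 11). Hence c = [10, 8, 5, 1, 0].
  Check: interpolating c through the α_i gives m(x) = 3 + 5·x (degree < 2) with m(α_i) = c_i for every i, so c is indeed a codeword.


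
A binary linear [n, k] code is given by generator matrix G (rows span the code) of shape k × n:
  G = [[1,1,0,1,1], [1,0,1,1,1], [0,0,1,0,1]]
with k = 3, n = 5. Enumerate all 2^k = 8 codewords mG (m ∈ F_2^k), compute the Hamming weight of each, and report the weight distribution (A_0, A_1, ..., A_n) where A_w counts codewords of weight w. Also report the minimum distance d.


Weight distribution: A_0 = 1, A_2 = 4, A_4 = 3. Minimum distance d = 2.

Enumerate all 2^3 = 8 messages m ∈ F_2^3.
For each, compute codeword c = mG in F_2^5, then tally its weight.
  m = 000 → c = 00000, weight = 0.
  m = 100 → c = 11011, weight = 4.
  m = 010 → c = 10111, weight = 4.
  m = 110 → c = 01100, weight = 2.
  m = 001 → c = 00101, weight = 2.
  m = 101 → c = 11110, weight = 4.
  m = 011 → c = 10010, weight = 2.
  m = 111 → c = 01001, weight = 2.
Tally weights:
  weight 0: 1 codewords.
  weight 2: 4 codewords.
  weight 4: 3 codewords.
Minimum distance d = smallest w > 0 with A_w > 0 = 2.
Sanity: Σ A_w = 8 = 2^3 = 8 ✓.


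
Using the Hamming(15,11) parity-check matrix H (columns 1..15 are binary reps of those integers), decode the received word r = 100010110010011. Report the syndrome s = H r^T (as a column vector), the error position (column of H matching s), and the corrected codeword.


s = (0, 0, 0, 1)^T, error position = 1, corrected codeword c = 000010110010011

Compute s = H r^T mod 2 one row at a time:
  s_1 = 1 + 0 + 0 + 1 + 0 + 0 + 1 + 1 = 4 ≡ 0 (mod 2).
  s_2 = 0 + 1 + 0 + 1 + 0 + 0 + 1 + 1 = 4 ≡ 0 (mod 2).
  s_3 = 0 + 0 + 0 + 1 + 0 + 1 + 1 + 1 = 4 ≡ 0 (mod 2).
  s_4 = 1 + 0 + 1 + 1 + 0 + 1 + 0 + 1 = 5 ≡ 1 (mod 2).
s = (0, 0, 0, 1)^T — this equals column 1 of H (binary 0001), so error is at position 1.
Correct: flip bit 1 of r = 100010110010011 to get c = 000010110010011.


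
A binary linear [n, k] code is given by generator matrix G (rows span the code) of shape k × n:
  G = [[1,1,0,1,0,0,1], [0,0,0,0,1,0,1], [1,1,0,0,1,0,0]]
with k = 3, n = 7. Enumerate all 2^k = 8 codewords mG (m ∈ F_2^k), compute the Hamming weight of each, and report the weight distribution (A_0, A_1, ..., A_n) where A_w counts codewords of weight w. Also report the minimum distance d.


Weight distribution: A_0 = 1, A_1 = 1, A_2 = 1, A_3 = 3, A_4 = 2. Minimum distance d = 1.

Enumerate all 2^3 = 8 messages m ∈ F_2^3.
For each, compute codeword c = mG in F_2^7, then tally its weight.
  m = 000 → c = 0000000, weight = 0.
  m = 100 → c = 1101001, weight = 4.
  m = 010 → c = 0000101, weight = 2.
  m = 110 → c = 1101100, weight = 4.
  m = 001 → c = 1100100, weight = 3.
  m = 101 → c = 0001101, weight = 3.
  m = 011 → c = 1100001, weight = 3.
  m = 111 → c = 0001000, weight = 1.
Tally weights:
  weight 0: 1 codewords.
  weight 1: 1 codewords.
  weight 2: 1 codewords.
  weight 3: 3 codewords.
  weight 4: 2 codewords.
Minimum distance d = smallest w > 0 with A_w > 0 = 1.
Sanity: Σ A_w = 8 = 2^3 = 8 ✓.


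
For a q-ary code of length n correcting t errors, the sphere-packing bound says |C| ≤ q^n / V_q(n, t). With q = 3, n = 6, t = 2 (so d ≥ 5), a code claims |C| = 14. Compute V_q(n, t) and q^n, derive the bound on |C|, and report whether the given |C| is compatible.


V_q(n, t) = 73, q^n = 729, Hamming bound = 9, |C| = 14 > bound (violated).

Step 1: Compute V_q(n, t) = Σ_{j=0}^2 C(n, j) (q−1)^j.
  j = 0: C(6,0)·(2)^0 = 1·1 = 1.
  j = 1: C(6,1)·(2)^1 = 6·2 = 12.
  j = 2: C(6,2)·(2)^2 = 15·4 = 60.
  V_q(n, t) = 1 + 12 + 60 = 73.
Step 2: q^n = 3^6 = 729.
Step 3: Hamming bound ⌊q^n / V_q(n,t)⌋ = ⌊729/73⌋ = 9.
Step 4: Compare |C| = 14 to 9: violated.
The claimed |C| lies above the Hamming bound, so no 3-ary code of length 6 with d ≥ 5 can have 14 codewords.


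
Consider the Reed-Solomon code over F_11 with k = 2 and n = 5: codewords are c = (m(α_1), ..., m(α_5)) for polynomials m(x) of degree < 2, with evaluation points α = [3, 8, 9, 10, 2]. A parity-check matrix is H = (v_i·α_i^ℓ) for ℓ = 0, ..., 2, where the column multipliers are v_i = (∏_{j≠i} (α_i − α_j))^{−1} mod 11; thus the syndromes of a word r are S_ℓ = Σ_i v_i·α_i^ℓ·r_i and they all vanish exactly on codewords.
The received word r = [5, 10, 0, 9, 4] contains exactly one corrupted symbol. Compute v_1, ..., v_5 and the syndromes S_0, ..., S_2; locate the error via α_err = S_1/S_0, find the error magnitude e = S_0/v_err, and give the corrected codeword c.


S = (4, 7, 4), error at position 4, error magnitude e = 8, c = [5, 10, 0, 1, 4].

Step 1: column multipliers v_i = (∏_{j≠i}(α_i − α_j))^{−1} mod 11.
  i = 1 (α = 3): (3−8)(3−9)(3−10)(3−2) = (−5)·(−6)·(−7)·1 = −210 ≡ 10, so v_1 = 10^{−1} = 10 (mod 11).
  i = 2 (α = 8): (8−3)(8−9)(8−10)(8−2) = 5·(−1)·(−2)·6 = 60 ≡ 5, so v_2 = 5^{−1} = 9 (mod 11).
  i = 3 (α = 9): (9−3)(9−8)(9−10)(9−2) = 6·1·(−1)·7 = −42 ≡ 2, so v_3 = 2^{−1} = 6 (mod 11).
  i = 4 (α = 10): (10−3)(10−8)(10−9)(10−2) = 7·2·1·8 = 112 ≡ 2, so v_4 = 2^{−1} = 6 (mod 11).
  i = 5 (α = 2): (2−3)(2−8)(2−9)(2−10) = (−1)·(−6)·(−7)·(−8) = 336 ≡ 6, so v_5 = 6^{−1} = 2 (mod 11).
  v = [10, 9, 6, 6, 2].
Step 2: syndromes of r = [5, 10, 0, 9, 4] (all sums mod 11).
  S_0 = Σ v_i r_i = 10·5 + 9·10 + 6·0 + 6·9 + 2·4 = 202 ≡ 4.
  S_1 = Σ v_i α_i r_i = 10·3·5 + 9·8·10 + 6·9·0 + 6·10·9 + 2·2·4 = 1426 ≡ 7.
  α_i^2 mod 11 = [9, 9, 4, 1, 4].
  S_2 = Σ v_i α_i^2 r_i = 10·9·5 + 9·9·10 + 6·4·0 + 6·1·9 + 2·4·4 = 1346 ≡ 4.
  S = (4, 7, 4) ≠ 0, so r is not a codeword (an error is present).
Step 3: locate the error. For a single error e at position i, S_ℓ = v_i·e·α_i^ℓ, so α_err = S_1/S_0.
  S_0^{−1} = 4^{−1} = 3 (mod 11), so α_err = 7·3 = 21 ≡ 10 = α_4. Error position i = 4.
  Consistency check: S_2/S_1 = 4·8 = 32 ≡ 10 = α_err ✓ (single-error assumption holds).
Step 4: error magnitude e = S_0/v_4 = S_0·∏_{j≠4}(α_4 − α_j) = 4·2 = 8 ≡ 8 (mod 11).
Step 5: correct position 4: c_4 = r_4 − e = 9 − 8 ≡ 1 (mod 11). Hence c = [5, 10, 0, 1, 4].
  Check: interpolating c through the α_i gives m(x) = 2 + 1·x (degree < 2) with m(α_i) = c_i for every i, so c is indeed a codeword.


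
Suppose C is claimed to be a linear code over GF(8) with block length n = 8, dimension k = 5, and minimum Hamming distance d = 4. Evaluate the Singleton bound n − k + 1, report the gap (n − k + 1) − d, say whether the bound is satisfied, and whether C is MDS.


Singleton RHS = n − k + 1 = 4, slack = 0, bound satisfied, MDS.

Singleton bound: d ≤ n − k + 1.
Here n = 8, k = 5, so n − k + 1 = 4.
Given d = 4, check d ≤ 4: YES.
Slack = (n − k + 1) − d = 0.
The code is MDS (slack = 0).
Description: the claimed parameters are [8, 5, 4]_8; such a code would be MDS (meets Singleton bound).


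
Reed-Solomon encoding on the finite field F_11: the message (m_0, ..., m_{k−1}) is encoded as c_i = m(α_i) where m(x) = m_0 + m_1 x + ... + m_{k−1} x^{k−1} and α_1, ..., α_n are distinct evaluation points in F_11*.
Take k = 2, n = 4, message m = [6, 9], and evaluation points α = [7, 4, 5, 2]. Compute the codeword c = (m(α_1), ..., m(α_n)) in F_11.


c = [3, 9, 7, 2]

Message polynomial: m(x) = 6 + 9·x (mod 11).
For each evaluation point α_i, compute m(α_i) mod 11:
  α_1 = 7: Horner steps 9 → 3, so m(7) = 3.
  α_2 = 4: Horner steps 9 → 9, so m(4) = 9.
  α_3 = 5: Horner steps 9 → 7, so m(5) = 7.
  α_4 = 2: Horner steps 9 → 2, so m(2) = 2.
Codeword c = [3, 9, 7, 2] ∈ F_11^4.


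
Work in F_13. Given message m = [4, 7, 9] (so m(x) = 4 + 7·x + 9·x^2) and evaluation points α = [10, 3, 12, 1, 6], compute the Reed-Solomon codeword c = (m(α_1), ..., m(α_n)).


c = [12, 2, 6, 7, 6]

Message polynomial: m(x) = 4 + 7·x + 9·x^2 (mod 13).
For each evaluation point α_i, compute m(α_i) mod 13:
  α_1 = 10: Horner steps 9 → 6 → 12, so m(10) = 12.
  α_2 = 3: Horner steps 9 → 8 → 2, so m(3) = 2.
  α_3 = 12: Horner steps 9 → 11 → 6, so m(12) = 6.
  α_4 = 1: Horner steps 9 → 3 → 7, so m(1) = 7.
  α_5 = 6: Horner steps 9 → 9 → 6, so m(6) = 6.
Codeword c = [12, 2, 6, 7, 6] ∈ F_13^5.


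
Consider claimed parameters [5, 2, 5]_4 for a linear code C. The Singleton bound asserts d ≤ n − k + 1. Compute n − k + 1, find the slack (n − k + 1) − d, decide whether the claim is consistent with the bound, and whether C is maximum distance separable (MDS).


Singleton RHS = n − k + 1 = 4, slack = -1, bound violated (no such code; not MDS).

Singleton bound: d ≤ n − k + 1.
Here n = 5, k = 2, so n − k + 1 = 4.
Given d = 5, check d ≤ 4: NO.
Slack = (n − k + 1) − d = -1.
The slack is negative: d = 5 exceeds n − k + 1 = 4 by 1, so the Singleton bound is violated and no linear [5, 2, 5]_4 code can exist. In particular it is not MDS (MDS requires d = n − k + 1 exactly).
Description: the claimed parameters are [5, 2, 5]_4; such a code would be impossible (violates the Singleton bound).


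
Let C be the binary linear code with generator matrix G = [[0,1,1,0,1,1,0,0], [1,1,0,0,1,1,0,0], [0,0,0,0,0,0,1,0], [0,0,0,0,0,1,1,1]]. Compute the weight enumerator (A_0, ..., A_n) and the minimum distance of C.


Weight distribution: A_0 = 1, A_1 = 1, A_2 = 2, A_3 = 2, A_4 = 5, A_5 = 5. Minimum distance d = 1.

Enumerate all 2^4 = 16 messages m ∈ F_2^4.
For each, compute codeword c = mG in F_2^8, then tally its weight.
  m = 0000 → c = 00000000, weight = 0.
  m = 1000 → c = 01101100, weight = 4.
  m = 0100 → c = 11001100, weight = 4.
  m = 1100 → c = 10100000, weight = 2.
  m = 0010 → c = 00000010, weight = 1.
  m = 1010 → c = 01101110, weight = 5.
  m = 0110 → c = 11001110, weight = 5.
  m = 1110 → c = 10100010, weight = 3.
  m = 0001 → c = 00000111, weight = 3.
  m = 1001 → c = 01101011, weight = 5.
  m = 0101 → c = 11001011, weight = 5.
  m = 1101 → c = 10100111, weight = 5.
  m = 0011 → c = 00000101, weight = 2.
  m = 1011 → c = 01101001, weight = 4.
  m = 0111 → c = 11001001, weight = 4.
  m = 1111 → c = 10100101, weight = 4.
Tally weights:
  weight 0: 1 codewords.
  weight 1: 1 codewords.
  weight 2: 2 codewords.
  weight 3: 2 codewords.
  weight 4: 5 codewords.
  weight 5: 5 codewords.
Minimum distance d = smallest w > 0 with A_w > 0 = 1.
Sanity: Σ A_w = 16 = 2^4 = 16 ✓.


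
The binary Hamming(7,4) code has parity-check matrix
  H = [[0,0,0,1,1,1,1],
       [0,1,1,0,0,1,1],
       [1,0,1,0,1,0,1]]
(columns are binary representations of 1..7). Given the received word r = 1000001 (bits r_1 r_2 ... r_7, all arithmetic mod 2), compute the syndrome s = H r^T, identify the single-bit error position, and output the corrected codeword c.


s = (1, 1, 0)^T, error position = 6, corrected codeword c = 1000011

Compute s = H r^T mod 2 one row at a time:
  s_1 = 0 + 0 + 0 + 1 = 1 ≡ 1 (mod 2).
  s_2 = 0 + 0 + 0 + 1 = 1 ≡ 1 (mod 2).
  s_3 = 1 + 0 + 0 + 1 = 2 ≡ 0 (mod 2).
s = (1, 1, 0)^T — this equals column 6 of H (binary 110), so error is at position 6.
Correct: flip bit 6 of r = 1000001 to get c = 1000011.


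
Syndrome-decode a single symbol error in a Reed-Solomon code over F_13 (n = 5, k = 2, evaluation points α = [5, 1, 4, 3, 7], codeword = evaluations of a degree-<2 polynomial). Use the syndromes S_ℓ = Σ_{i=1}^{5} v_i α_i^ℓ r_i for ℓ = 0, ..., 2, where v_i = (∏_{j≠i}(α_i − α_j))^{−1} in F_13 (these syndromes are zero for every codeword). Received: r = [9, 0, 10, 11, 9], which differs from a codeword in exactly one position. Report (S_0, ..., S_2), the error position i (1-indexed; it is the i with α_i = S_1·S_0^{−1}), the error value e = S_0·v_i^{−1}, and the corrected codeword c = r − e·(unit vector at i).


S = (2, 1, 7), error at position 5, error magnitude e = 2, c = [9, 0, 10, 11, 7].

Step 1: column multipliers v_i = (∏_{j≠i}(α_i − α_j))^{−1} mod 13.
  i = 1 (α = 5): (5−1)(5−4)(5−3)(5−7) = 4·1·2·(−2) = −16 ≡ 10, so v_1 = 10^{−1} = 4 (mod 13).
  i = 2 (α = 1): (1−5)(1−4)(1−3)(1−7) = (−4)·(−3)·(−2)·(−6) = 144 ≡ 1, so v_2 = 1^{−1} = 1 (mod 13).
  i = 3 (α = 4): (4−5)(4−1)(4−3)(4−7) = (−1)·3·1·(−3) = 9 ≡ 9, so v_3 = 9^{−1} = 3 (mod 13).
  i = 4 (α = 3): (3−5)(3−1)(3−4)(3−7) = (−2)·2·(−1)·(−4) = −16 ≡ 10, so v_4 = 10^{−1} = 4 (mod 13).
  i = 5 (α = 7): (7−5)(7−1)(7−4)(7−3) = 2·6·3·4 = 144 ≡ 1, so v_5 = 1^{−1} = 1 (mod 13).
  v = [4, 1, 3, 4, 1].
Step 2: syndromes of r = [9, 0, 10, 11, 9] (all sums mod 13).
  S_0 = Σ v_i r_i = 4·9 + 1·0 + 3·10 + 4·11 + 1·9 = 119 ≡ 2.
  S_1 = Σ v_i α_i r_i = 4·5·9 + 1·1·0 + 3·4·10 + 4·3·11 + 1·7·9 = 495 ≡ 1.
  α_i^2 mod 13 = [12, 1, 3, 9, 10].
  S_2 = Σ v_i α_i^2 r_i = 4·12·9 + 1·1·0 + 3·3·10 + 4·9·11 + 1·10·9 = 1008 ≡ 7.
  S = (2, 1, 7) ≠ 0, so r is not a codeword (an error is present).
Step 3: locate the error. For a single error e at position i, S_ℓ = v_i·e·α_i^ℓ, so α_err = S_1/S_0.
  S_0^{−1} = 2^{−1} = 7 (mod 13), so α_err = 1·7 = 7 ≡ 7 = α_5. Error position i = 5.
  Consistency check: S_2/S_1 = 7·1 = 7 ≡ 7 = α_err ✓ (single-error assumption holds).
Step 4: error magnitude e = S_0/v_5 = S_0·∏_{j≠5}(α_5 − α_j) = 2·1 = 2 ≡ 2 (mod 13).
Step 5: correct position 5: c_5 = r_5 − e = 9 − 2 ≡ 7 (mod 13). Hence c = [9, 0, 10, 11, 7].
  Check: interpolating c through the α_i gives m(x) = 1 + 12·x (degree < 2) with m(α_i) = c_i for every i, so c is indeed a codeword.


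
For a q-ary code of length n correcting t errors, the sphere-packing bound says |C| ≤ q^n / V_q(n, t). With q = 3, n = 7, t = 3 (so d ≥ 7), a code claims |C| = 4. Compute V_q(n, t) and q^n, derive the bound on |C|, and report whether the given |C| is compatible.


V_q(n, t) = 379, q^n = 2187, Hamming bound = 5, |C| = 4 ≤ bound (satisfied).

Step 1: Compute V_q(n, t) = Σ_{j=0}^3 C(n, j) (q−1)^j.
  j = 0: C(7,0)·(2)^0 = 1·1 = 1.
  j = 1: C(7,1)·(2)^1 = 7·2 = 14.
  j = 2: C(7,2)·(2)^2 = 21·4 = 84.
  j = 3: C(7,3)·(2)^3 = 35·8 = 280.
  V_q(n, t) = 1 + 14 + 84 + 280 = 379.
Step 2: q^n = 3^7 = 2187.
Step 3: Hamming bound ⌊q^n / V_q(n,t)⌋ = ⌊2187/379⌋ = 5.
Step 4: Compare |C| = 4 to 5: satisfied.
The claimed |C| lies below the Hamming bound.


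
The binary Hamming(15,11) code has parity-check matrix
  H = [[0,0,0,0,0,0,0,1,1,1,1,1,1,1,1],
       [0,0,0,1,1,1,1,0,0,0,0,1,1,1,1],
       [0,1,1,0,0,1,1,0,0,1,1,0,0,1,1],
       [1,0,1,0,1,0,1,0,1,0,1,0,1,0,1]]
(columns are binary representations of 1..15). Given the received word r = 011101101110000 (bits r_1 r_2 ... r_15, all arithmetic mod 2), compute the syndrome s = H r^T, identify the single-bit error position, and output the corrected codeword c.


s = (1, 1, 0, 0)^T, error position = 12, corrected codeword c = 011101101111000

Compute s = H r^T mod 2 one row at a time:
  s_1 = 0 + 1 + 1 + 1 + 0 + 0 + 0 + 0 = 3 ≡ 1 (mod 2).
  s_2 = 1 + 0 + 1 + 1 + 0 + 0 + 0 + 0 = 3 ≡ 1 (mod 2).
  s_3 = 1 + 1 + 1 + 1 + 1 + 1 + 0 + 0 = 6 ≡ 0 (mod 2).
  s_4 = 0 + 1 + 0 + 1 + 1 + 1 + 0 + 0 = 4 ≡ 0 (mod 2).
s = (1, 1, 0, 0)^T — this equals column 12 of H (binary 1100), so error is at position 12.
Correct: flip bit 12 of r = 011101101110000 to get c = 011101101111000.


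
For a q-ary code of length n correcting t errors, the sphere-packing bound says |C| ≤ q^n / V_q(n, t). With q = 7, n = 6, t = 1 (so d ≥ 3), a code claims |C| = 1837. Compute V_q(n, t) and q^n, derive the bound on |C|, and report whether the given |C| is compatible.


V_q(n, t) = 37, q^n = 117649, Hamming bound = 3179, |C| = 1837 ≤ bound (satisfied).

Step 1: Compute V_q(n, t) = Σ_{j=0}^1 C(n, j) (q−1)^j.
  j = 0: C(6,0)·(6)^0 = 1·1 = 1.
  j = 1: C(6,1)·(6)^1 = 6·6 = 36.
  V_q(n, t) = 1 + 36 = 37.
Step 2: q^n = 7^6 = 117649.
Step 3: Hamming bound ⌊q^n / V_q(n,t)⌋ = ⌊117649/37⌋ = 3179.
Step 4: Compare |C| = 1837 to 3179: satisfied.
The claimed |C| lies below the Hamming bound.


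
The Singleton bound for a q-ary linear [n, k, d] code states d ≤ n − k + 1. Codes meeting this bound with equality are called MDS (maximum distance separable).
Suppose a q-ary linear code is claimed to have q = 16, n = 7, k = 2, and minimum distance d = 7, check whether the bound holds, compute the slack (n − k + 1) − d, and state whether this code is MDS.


Singleton RHS = n − k + 1 = 6, slack = -1, bound violated (no such code; not MDS).

Singleton bound: d ≤ n − k + 1.
Here n = 7, k = 2, so n − k + 1 = 6.
Given d = 7, check d ≤ 6: NO.
Slack = (n − k + 1) − d = -1.
The slack is negative: d = 7 exceeds n − k + 1 = 6 by 1, so the Singleton bound is violated and no linear [7, 2, 7]_16 code can exist. In particular it is not MDS (MDS requires d = n − k + 1 exactly).
Description: the claimed parameters are [7, 2, 7]_16; such a code would be impossible (violates the Singleton bound).


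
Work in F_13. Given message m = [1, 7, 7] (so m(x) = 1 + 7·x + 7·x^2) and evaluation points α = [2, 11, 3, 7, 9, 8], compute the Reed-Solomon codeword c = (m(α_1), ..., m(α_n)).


c = [4, 2, 7, 3, 7, 11]

Message polynomial: m(x) = 1 + 7·x + 7·x^2 (mod 13).
For each evaluation point α_i, compute m(α_i) mod 13:
  α_1 = 2: Horner steps 7 → 8 → 4, so m(2) = 4.
  α_2 = 11: Horner steps 7 → 6 → 2, so m(11) = 2.
  α_3 = 3: Horner steps 7 → 2 → 7, so m(3) = 7.
  α_4 = 7: Horner steps 7 → 4 → 3, so m(7) = 3.
  α_5 = 9: Horner steps 7 → 5 → 7, so m(9) = 7.
  α_6 = 8: Horner steps 7 → 11 → 11, so m(8) = 11.
Codeword c = [4, 2, 7, 3, 7, 11] ∈ F_13^6.


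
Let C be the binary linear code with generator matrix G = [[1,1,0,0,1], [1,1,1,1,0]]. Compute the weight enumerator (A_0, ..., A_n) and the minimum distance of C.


Weight distribution: A_0 = 1, A_3 = 2, A_4 = 1. Minimum distance d = 3.

Enumerate all 2^2 = 4 messages m ∈ F_2^2.
For each, compute codeword c = mG in F_2^5, then tally its weight.
  m = 00 → c = 00000, weight = 0.
  m = 10 → c = 11001, weight = 3.
  m = 01 → c = 11110, weight = 4.
  m = 11 → c = 00111, weight = 3.
Tally weights:
  weight 0: 1 codewords.
  weight 3: 2 codewords.
  weight 4: 1 codewords.
Minimum distance d = smallest w > 0 with A_w > 0 = 3.
Sanity: Σ A_w = 4 = 2^2 = 4 ✓.


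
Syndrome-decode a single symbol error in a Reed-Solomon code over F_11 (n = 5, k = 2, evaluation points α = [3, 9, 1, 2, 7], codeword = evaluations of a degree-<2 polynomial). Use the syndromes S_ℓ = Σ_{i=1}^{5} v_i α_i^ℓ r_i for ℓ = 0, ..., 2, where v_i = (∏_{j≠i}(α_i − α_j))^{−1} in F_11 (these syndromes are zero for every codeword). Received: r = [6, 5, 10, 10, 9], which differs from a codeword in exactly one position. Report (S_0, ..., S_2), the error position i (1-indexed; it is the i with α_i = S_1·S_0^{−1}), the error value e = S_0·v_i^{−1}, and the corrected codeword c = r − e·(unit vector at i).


S = (10, 9, 7), error at position 4, error magnitude e = 2, c = [6, 5, 10, 8, 9].

Step 1: column multipliers v_i = (∏_{j≠i}(α_i − α_j))^{−1} mod 11.
  i = 1 (α = 3): (3−9)(3−1)(3−2)(3−7) = (−6)·2·1·(−4) = 48 ≡ 4, so v_1 = 4^{−1} = 3 (mod 11).
  i = 2 (α = 9): (9−3)(9−1)(9−2)(9−7) = 6·8·7·2 = 672 ≡ 1, so v_2 = 1^{−1} = 1 (mod 11).
  i = 3 (α = 1): (1−3)(1−9)(1−2)(1−7) = (−2)·(−8)·(−1)·(−6) = 96 ≡ 8, so v_3 = 8^{−1} = 7 (mod 11).
  i = 4 (α = 2): (2−3)(2−9)(2−1)(2−7) = (−1)·(−7)·1·(−5) = −35 ≡ 9, so v_4 = 9^{−1} = 5 (mod 11).
  i = 5 (α = 7): (7−3)(7−9)(7−1)(7−2) = 4·(−2)·6·5 = −240 ≡ 2, so v_5 = 2^{−1} = 6 (mod 11).
  v = [3, 1, 7, 5, 6].
Step 2: syndromes of r = [6, 5, 10, 10, 9] (all sums mod 11).
  S_0 = Σ v_i r_i = 3·6 + 1·5 + 7·10 + 5·10 + 6·9 = 197 ≡ 10.
  S_1 = Σ v_i α_i r_i = 3·3·6 + 1·9·5 + 7·1·10 + 5·2·10 + 6·7·9 = 647 ≡ 9.
  α_i^2 mod 11 = [9, 4, 1, 4, 5].
  S_2 = Σ v_i α_i^2 r_i = 3·9·6 + 1·4·5 + 7·1·10 + 5·4·10 + 6·5·9 = 722 ≡ 7.
  S = (10, 9, 7) ≠ 0, so r is not a codeword (an error is present).
Step 3: locate the error. For a single error e at position i, S_ℓ = v_i·e·α_i^ℓ, so α_err = S_1/S_0.
  S_0^{−1} = 10^{−1} = 10 (mod 11), so α_err = 9·10 = 90 ≡ 2 = α_4. Error position i = 4.
  Consistency check: S_2/S_1 = 7·5 = 35 ≡ 2 = α_err ✓ (single-error assumption holds).
Step 4: error magnitude e = S_0/v_4 = S_0·∏_{j≠4}(α_4 − α_j) = 10·9 = 90 ≡ 2 (mod 11).
Step 5: correct position 4: c_4 = r_4 − e = 10 − 2 ≡ 8 (mod 11). Hence c = [6, 5, 10, 8, 9].
  Check: interpolating c through the α_i gives m(x) = 1 + 9·x (degree < 2) with m(α_i) = c_i for every i, so c is indeed a codeword.
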